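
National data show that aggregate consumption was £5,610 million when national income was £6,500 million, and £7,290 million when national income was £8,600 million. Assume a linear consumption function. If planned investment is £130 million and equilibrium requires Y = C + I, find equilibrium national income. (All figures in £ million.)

MPC = (7290 − 5610)/(8600 − 6500) = 1680/2100 = 0.8
a = 5610 − 0.8(6500) = 410
Equilibrium: Y = 410 + 0.8Y + 130
0.2Y = 540, so Y = 540/0.2 = 2700

Y = 2700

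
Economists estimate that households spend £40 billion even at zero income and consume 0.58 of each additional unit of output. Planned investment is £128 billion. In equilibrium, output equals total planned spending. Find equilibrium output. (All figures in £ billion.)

Y = 400

Y = C + I = 40 + 0.58Y + 128
Y − 0.58Y = 168
0.42Y = 168, so Y = 168/0.42 = 400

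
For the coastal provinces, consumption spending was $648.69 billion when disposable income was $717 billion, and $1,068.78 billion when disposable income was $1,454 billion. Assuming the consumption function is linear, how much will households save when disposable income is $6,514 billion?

S = 2561.02

MPC = (1068.78 − 648.69)/(1454 − 717) = 420.09/737 = 0.57
a = 648.69 − 0.57(717) = 648.69 − 408.69 = 240
C = 240 + 0.57(6514) = 3952.98
S = 6514 − 3952.98 = 2561.02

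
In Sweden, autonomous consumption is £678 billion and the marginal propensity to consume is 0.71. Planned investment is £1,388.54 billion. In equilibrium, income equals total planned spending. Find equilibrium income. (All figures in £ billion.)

Y = 7126

Y = C + I = 678 + 0.71Y + 1388.54
Y − 0.71Y = 2066.54
0.29Y = 2066.54, so Y = 2066.54/0.29 = 7126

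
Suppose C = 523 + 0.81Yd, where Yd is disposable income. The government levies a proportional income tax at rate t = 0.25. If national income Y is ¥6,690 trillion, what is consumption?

C = 4587.175

Yd = (1 − 0.25)(6690) = 0.75(6690) = 5017.5
C = 523 + 0.81(5017.5) = 523 + 4064.175 = 4587.175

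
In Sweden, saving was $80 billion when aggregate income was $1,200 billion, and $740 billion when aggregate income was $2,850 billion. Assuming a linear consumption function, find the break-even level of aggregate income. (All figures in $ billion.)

MPS = ΔS/ΔY = (740 − 80)/(2850 − 1200) = 660/1650 = 0.4
MPC = 1 − MPS = 0.6
From S(1200) = 80: −a + 0.4(1200) = 80, so a = 480 − 80 = 400
Break-even (S = 0): Y = a/MPS = 400/0.4 = 1000

Y = 1000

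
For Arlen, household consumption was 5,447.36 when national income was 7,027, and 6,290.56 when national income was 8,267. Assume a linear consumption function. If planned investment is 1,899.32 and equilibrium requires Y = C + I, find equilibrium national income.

Y = 8026

MPC = (6290.56 − 5447.36)/(8267 − 7027) = 843.2/1240 = 0.68
a = 5447.36 − 0.68(7027) = 669
Equilibrium: Y = 669 + 0.68Y + 1899.32
0.32Y = 2568.32, so Y = 2568.32/0.32 = 8026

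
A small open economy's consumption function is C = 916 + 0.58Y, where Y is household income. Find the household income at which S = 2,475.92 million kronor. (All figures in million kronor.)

Y = 8076

S = Y − C = -916 + 0.42Y
-916 + 0.42Y = 2475.92, so 0.42Y = 3391.92 and Y = 8076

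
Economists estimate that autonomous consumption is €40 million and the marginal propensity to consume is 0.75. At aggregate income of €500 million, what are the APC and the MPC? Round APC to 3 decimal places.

APC = 0.830; MPC = 0.75

MPC = 0.75 (the slope of the consumption function)
C = 40 + 0.75(500) = 415, so APC = 415/500 = 0.830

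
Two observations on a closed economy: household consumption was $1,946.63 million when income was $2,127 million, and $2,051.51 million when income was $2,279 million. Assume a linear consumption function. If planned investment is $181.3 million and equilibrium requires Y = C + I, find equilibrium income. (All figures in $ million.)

MPC = (2051.51 − 1946.63)/(2279 − 2127) = 104.88/152 = 0.69
a = 1946.63 − 0.69(2127) = 479
Equilibrium: Y = 479 + 0.69Y + 181.3
0.31Y = 660.3, so Y = 660.3/0.31 = 2130

Y = 2130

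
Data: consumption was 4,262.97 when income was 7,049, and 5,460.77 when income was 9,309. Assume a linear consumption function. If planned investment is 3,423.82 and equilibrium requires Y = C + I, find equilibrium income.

Y = 8406

MPC = (5460.77 − 4262.97)/(9309 − 7049) = 1197.8/2260 = 0.53
a = 4262.97 − 0.53(7049) = 527
Equilibrium: Y = 527 + 0.53Y + 3423.82
0.47Y = 3950.82, so Y = 3950.82/0.47 = 8406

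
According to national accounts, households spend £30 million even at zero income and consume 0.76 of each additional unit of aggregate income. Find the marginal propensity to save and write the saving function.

MPS = 1 − MPC = 1 − 0.76 = 0.24
S = Y − C = -30 + 0.24Y

MPS = 0.24; S = -30 + 0.24Y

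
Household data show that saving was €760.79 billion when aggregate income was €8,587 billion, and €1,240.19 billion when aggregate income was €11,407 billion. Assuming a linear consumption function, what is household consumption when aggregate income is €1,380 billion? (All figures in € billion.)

MPS = ΔS/ΔY = (1240.19 − 760.79)/(11407 − 8587) = 479.4/2820 = 0.17
MPC = 1 − MPS = 0.83
Autonomous saving = 760.79 − 0.17(8587) = -699, so a = 699
C = 699 + 0.83(1380) = 699 + 1145.4 = 1844.4

C = 1844.4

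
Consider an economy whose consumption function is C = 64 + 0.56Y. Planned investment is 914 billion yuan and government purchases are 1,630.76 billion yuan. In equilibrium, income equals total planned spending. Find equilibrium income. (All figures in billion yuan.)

Y = C + I + G = 64 + 0.56Y + 914 + 1630.76
Y − 0.56Y = 2608.76
0.44Y = 2608.76, so Y = 2608.76/0.44 = 5929

Y = 5929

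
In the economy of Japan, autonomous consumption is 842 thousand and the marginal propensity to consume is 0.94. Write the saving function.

S = Y − C = Y − (842 + 0.94Y) = -842 + (1 − 0.94)Y

S = -842 + 0.06Y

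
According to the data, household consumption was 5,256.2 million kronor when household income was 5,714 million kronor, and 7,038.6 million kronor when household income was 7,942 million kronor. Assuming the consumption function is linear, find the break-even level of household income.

Y = 3425

MPC = (7038.6 − 5256.2)/(7942 − 5714) = 1782.4/2228 = 0.8
a = 5256.2 − 0.8(5714) = 5256.2 − 4571.2 = 685
Break-even: Y = a/(1−MPC) = 685/0.2 = 3425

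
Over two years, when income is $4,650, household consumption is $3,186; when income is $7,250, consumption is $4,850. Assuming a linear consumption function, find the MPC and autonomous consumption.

MPC = 0.64; a = 210

MPC = ΔC/ΔY = (4850 − 3186)/(7250 − 4650) = 1664/2600 = 0.64
a = C − MPC·Y = 3186 − 0.64(4650) = 3186 − 2976 = 210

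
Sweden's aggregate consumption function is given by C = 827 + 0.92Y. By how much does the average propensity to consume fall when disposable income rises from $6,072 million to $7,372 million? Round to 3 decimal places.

At Y = 6072: C = 827 + 0.92(6072) = 6413.24, APC = 6413.24/6072 = 1.0562
At Y = 7372: C = 7609.24, APC = 7609.24/7372 = 1.0322
Fall in APC = 1.0562 − 1.0322 = 0.024

ΔAPC = 0.024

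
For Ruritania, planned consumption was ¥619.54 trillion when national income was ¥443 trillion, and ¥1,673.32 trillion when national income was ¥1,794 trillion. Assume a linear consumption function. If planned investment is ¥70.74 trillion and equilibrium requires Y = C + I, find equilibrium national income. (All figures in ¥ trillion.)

Y = 1567

MPC = (1673.32 − 619.54)/(1794 − 443) = 1053.78/1351 = 0.78
a = 619.54 − 0.78(443) = 274
Equilibrium: Y = 274 + 0.78Y + 70.74
0.22Y = 344.74, so Y = 344.74/0.22 = 1567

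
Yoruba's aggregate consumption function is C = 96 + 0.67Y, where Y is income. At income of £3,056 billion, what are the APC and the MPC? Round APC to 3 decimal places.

MPC = 0.67 (the slope of the consumption function)
C = 96 + 0.67(3056) = 2143.52, so APC = 2143.52/3056 = 0.701

APC = 0.701; MPC = 0.67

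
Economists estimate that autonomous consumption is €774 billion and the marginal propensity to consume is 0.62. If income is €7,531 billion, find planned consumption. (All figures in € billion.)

C = 774 + 0.62(7531) = 774 + 4669.22 = 5443.22

C = 5443.22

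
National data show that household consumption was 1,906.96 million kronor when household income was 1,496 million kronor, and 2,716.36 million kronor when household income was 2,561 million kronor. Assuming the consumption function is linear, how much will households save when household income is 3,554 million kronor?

S = 82.96

MPC = (2716.36 − 1906.96)/(2561 − 1496) = 809.4/1065 = 0.76
a = 1906.96 − 0.76(1496) = 1906.96 − 1136.96 = 770
C = 770 + 0.76(3554) = 3471.04
S = 3554 − 3471.04 = 82.96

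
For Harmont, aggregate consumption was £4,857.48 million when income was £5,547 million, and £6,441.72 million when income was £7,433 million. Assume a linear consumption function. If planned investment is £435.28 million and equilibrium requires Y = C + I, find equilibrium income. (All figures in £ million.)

Y = 3958

MPC = (6441.72 − 4857.48)/(7433 − 5547) = 1584.24/1886 = 0.84
a = 4857.48 − 0.84(5547) = 198
Equilibrium: Y = 198 + 0.84Y + 435.28
0.16Y = 633.28, so Y = 633.28/0.16 = 3958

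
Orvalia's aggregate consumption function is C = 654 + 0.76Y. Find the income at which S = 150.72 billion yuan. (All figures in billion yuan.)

S = Y − C = -654 + 0.24Y
-654 + 0.24Y = 150.72, so 0.24Y = 804.72 and Y = 3353

Y = 3353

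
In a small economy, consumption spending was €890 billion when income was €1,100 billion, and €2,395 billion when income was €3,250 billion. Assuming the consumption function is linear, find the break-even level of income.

MPC = (2395 − 890)/(3250 − 1100) = 1505/2150 = 0.7
a = 890 − 0.7(1100) = 890 − 770 = 120
Break-even: Y = a/(1−MPC) = 120/0.3 = 400

Y = 400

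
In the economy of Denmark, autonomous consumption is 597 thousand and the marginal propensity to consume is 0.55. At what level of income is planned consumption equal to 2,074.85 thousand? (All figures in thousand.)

Y = 2687

597 + 0.55Y = 2074.85
0.55Y = 1477.85, so Y = 1477.85/0.55 = 2687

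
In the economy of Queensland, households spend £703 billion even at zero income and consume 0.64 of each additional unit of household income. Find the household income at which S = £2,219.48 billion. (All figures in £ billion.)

Y = 8118

S = Y − C = -703 + 0.36Y
-703 + 0.36Y = 2219.48, so 0.36Y = 2922.48 and Y = 8118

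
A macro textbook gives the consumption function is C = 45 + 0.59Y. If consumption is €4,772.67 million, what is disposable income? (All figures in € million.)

45 + 0.59Y = 4772.67
0.59Y = 4727.67, so Y = 4727.67/0.59 = 8013

Y = 8013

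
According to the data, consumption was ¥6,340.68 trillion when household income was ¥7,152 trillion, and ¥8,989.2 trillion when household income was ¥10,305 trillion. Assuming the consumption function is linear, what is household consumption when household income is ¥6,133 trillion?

C = 5484.72

MPC = (8989.2 − 6340.68)/(10305 − 7152) = 2648.52/3153 = 0.84
a = 6340.68 − 0.84(7152) = 6340.68 − 6007.68 = 333
C = 333 + 0.84(6133) = 333 + 5151.72 = 5484.72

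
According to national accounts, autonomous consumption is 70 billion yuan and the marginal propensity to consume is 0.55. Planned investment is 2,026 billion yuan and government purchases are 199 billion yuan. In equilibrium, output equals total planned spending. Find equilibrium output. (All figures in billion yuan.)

Y = C + I + G = 70 + 0.55Y + 2026 + 199
Y − 0.55Y = 2295
0.45Y = 2295, so Y = 2295/0.45 = 5100

Y = 5100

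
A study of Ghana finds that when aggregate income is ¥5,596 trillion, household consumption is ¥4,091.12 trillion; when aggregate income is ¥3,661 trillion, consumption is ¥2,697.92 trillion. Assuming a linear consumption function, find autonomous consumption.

a = 62

MPC = ΔC/ΔY = (4091.12 − 2697.92)/(5596 − 3661) = 1393.2/1935 = 0.72
a = C − MPC·Y = 2697.92 − 0.72(3661) = 2697.92 − 2635.92 = 62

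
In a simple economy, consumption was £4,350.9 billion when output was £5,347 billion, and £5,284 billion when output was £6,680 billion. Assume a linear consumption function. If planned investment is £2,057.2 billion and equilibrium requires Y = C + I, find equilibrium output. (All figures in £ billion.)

Y = 8884

MPC = (5284 − 4350.9)/(6680 − 5347) = 933.1/1333 = 0.7
a = 4350.9 − 0.7(5347) = 608
Equilibrium: Y = 608 + 0.7Y + 2057.2
0.3Y = 2665.2, so Y = 2665.2/0.3 = 8884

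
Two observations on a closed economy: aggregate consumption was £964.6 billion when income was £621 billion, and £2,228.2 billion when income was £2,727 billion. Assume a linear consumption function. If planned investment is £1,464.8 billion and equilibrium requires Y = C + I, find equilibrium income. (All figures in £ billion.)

MPC = (2228.2 − 964.6)/(2727 − 621) = 1263.6/2106 = 0.6
a = 964.6 − 0.6(621) = 592
Equilibrium: Y = 592 + 0.6Y + 1464.8
0.4Y = 2056.8, so Y = 2056.8/0.4 = 5142

Y = 5142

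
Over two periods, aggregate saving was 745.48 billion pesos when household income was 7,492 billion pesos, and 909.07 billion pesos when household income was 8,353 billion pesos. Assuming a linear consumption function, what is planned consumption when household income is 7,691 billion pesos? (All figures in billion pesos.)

C = 6907.71

MPS = ΔS/ΔY = (909.07 − 745.48)/(8353 − 7492) = 163.59/861 = 0.19
MPC = 1 − MPS = 0.81
Autonomous saving = 745.48 − 0.19(7492) = -678, so a = 678
C = 678 + 0.81(7691) = 678 + 6229.71 = 6907.71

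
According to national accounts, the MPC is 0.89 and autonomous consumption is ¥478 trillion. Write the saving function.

S = -478 + 0.11Y

S = Y − C = Y − (478 + 0.89Y) = -478 + (1 − 0.89)Y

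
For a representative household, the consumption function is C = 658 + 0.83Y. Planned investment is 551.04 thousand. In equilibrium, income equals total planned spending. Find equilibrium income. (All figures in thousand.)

Y = 7112

Y = C + I = 658 + 0.83Y + 551.04
Y − 0.83Y = 1209.04
0.17Y = 1209.04, so Y = 1209.04/0.17 = 7112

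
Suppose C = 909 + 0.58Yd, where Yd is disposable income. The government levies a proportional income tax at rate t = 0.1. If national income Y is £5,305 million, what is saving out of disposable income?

S = 1096.29

Yd = (1 − 0.1)(5305) = 0.9(5305) = 4774.5
C = 909 + 0.58(4774.5) = 909 + 2769.21 = 3678.21
S = Yd − C = 4774.5 − 3678.21 = 1096.29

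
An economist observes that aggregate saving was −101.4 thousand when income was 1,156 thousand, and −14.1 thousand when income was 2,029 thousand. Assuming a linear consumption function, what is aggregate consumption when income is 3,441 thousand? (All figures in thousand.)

C = 3313.9

MPS = ΔS/ΔY = (-14.1 − (-101.4))/(2029 − 1156) = 87.3/873 = 0.1
MPC = 1 − MPS = 0.9
Autonomous saving = -101.4 − 0.1(1156) = -217, so a = 217
C = 217 + 0.9(3441) = 217 + 3096.9 = 3313.9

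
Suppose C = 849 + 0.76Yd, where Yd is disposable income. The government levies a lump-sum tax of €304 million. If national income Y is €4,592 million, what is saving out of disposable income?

Yd = Y − T = 4592 − 304 = 4288
C = 849 + 0.76(4288) = 849 + 3258.88 = 4107.88
S = Yd − C = 4288 − 4107.88 = 180.12

S = 180.12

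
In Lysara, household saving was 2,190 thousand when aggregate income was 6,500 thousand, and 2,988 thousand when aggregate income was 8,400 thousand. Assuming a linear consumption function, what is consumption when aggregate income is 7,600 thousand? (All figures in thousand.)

C = 4948

MPS = ΔS/ΔY = (2988 − 2190)/(8400 − 6500) = 798/1900 = 0.42
MPC = 1 − MPS = 0.58
Autonomous saving = 2190 − 0.42(6500) = -540, so a = 540
C = 540 + 0.58(7600) = 540 + 4408 = 4948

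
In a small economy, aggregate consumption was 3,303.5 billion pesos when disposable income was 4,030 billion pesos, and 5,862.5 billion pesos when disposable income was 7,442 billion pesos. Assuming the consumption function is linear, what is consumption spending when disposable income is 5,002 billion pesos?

C = 4032.5

MPC = (5862.5 − 3303.5)/(7442 − 4030) = 2559/3412 = 0.75
a = 3303.5 − 0.75(4030) = 3303.5 − 3022.5 = 281
C = 281 + 0.75(5002) = 281 + 3751.5 = 4032.5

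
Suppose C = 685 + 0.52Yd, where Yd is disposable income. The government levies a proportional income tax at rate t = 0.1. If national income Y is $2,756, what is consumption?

Yd = (1 − 0.1)(2756) = 0.9(2756) = 2480.4
C = 685 + 0.52(2480.4) = 685 + 1289.808 = 1974.808

C = 1974.808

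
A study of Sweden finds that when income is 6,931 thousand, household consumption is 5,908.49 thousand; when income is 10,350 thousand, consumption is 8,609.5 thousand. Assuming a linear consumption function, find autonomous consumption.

a = 433

MPC = ΔC/ΔY = (8609.5 − 5908.49)/(10350 − 6931) = 2701.01/3419 = 0.79
a = C − MPC·Y = 5908.49 − 0.79(6931) = 5908.49 − 5475.49 = 433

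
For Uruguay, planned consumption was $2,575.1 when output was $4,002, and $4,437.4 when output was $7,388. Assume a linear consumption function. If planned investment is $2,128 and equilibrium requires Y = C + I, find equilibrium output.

MPC = (4437.4 − 2575.1)/(7388 − 4002) = 1862.3/3386 = 0.55
a = 2575.1 − 0.55(4002) = 374
Equilibrium: Y = 374 + 0.55Y + 2128
0.45Y = 2502, so Y = 2502/0.45 = 5560

Y = 5560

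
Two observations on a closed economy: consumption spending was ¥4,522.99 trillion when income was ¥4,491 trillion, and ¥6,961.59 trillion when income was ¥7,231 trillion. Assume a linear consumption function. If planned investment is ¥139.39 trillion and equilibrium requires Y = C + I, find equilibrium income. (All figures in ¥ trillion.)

Y = 6049

MPC = (6961.59 − 4522.99)/(7231 − 4491) = 2438.6/2740 = 0.89
a = 4522.99 − 0.89(4491) = 526
Equilibrium: Y = 526 + 0.89Y + 139.39
0.11Y = 665.39, so Y = 665.39/0.11 = 6049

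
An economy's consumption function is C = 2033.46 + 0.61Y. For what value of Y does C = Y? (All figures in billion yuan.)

At break-even, C = Y: 2033.46 + 0.61Y = Y
0.39Y = 2033.46, so Y = 2033.46/0.39 = 5214

Y = 5214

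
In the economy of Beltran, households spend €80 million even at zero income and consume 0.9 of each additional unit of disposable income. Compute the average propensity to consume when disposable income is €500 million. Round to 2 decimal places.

C = 80 + 0.9(500) = 530
APC = C/Y = 530/500 = 1.06

APC = 1.06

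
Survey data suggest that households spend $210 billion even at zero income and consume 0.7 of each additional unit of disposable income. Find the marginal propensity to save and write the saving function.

MPS = 0.3; S = -210 + 0.3Y

MPS = 1 − MPC = 1 − 0.7 = 0.3
S = Y − C = -210 + 0.3Y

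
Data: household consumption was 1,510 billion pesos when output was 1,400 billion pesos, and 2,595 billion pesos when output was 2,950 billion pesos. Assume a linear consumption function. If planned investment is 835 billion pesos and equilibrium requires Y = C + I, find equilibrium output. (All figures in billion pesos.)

Y = 4550

MPC = (2595 − 1510)/(2950 − 1400) = 1085/1550 = 0.7
a = 1510 − 0.7(1400) = 530
Equilibrium: Y = 530 + 0.7Y + 835
0.3Y = 1365, so Y = 1365/0.3 = 4550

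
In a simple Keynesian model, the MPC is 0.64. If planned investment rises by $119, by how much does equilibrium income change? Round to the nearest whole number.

The multiplier is 1/(1 − MPC) = 1/0.36.
ΔY = 119/0.36 = 330.56 ≈ 331

ΔY ≈ 331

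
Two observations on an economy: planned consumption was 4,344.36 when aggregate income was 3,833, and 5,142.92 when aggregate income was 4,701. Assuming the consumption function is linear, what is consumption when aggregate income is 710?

C = 1471.2

MPC = (5142.92 − 4344.36)/(4701 − 3833) = 798.56/868 = 0.92
a = 4344.36 − 0.92(3833) = 4344.36 − 3526.36 = 818
C = 818 + 0.92(710) = 818 + 653.2 = 1471.2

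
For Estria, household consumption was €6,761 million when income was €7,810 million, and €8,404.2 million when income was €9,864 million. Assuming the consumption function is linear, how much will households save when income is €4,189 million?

MPC = (8404.2 − 6761)/(9864 − 7810) = 1643.2/2054 = 0.8
a = 6761 − 0.8(7810) = 6761 − 6248 = 513
C = 513 + 0.8(4189) = 3864.2
S = 4189 − 3864.2 = 324.8

S = 324.8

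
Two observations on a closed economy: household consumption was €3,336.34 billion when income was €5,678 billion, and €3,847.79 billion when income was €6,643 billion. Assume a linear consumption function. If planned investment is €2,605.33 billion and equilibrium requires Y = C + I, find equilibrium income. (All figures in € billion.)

MPC = (3847.79 − 3336.34)/(6643 − 5678) = 511.45/965 = 0.53
a = 3336.34 − 0.53(5678) = 327
Equilibrium: Y = 327 + 0.53Y + 2605.33
0.47Y = 2932.33, so Y = 2932.33/0.47 = 6239

Y = 6239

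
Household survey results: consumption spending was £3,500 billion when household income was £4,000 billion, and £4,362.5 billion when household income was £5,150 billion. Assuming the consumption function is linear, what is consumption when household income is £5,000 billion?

C = 4250

MPC = (4362.5 − 3500)/(5150 − 4000) = 862.5/1150 = 0.75
a = 3500 − 0.75(4000) = 3500 − 3000 = 500
C = 500 + 0.75(5000) = 500 + 3750 = 4250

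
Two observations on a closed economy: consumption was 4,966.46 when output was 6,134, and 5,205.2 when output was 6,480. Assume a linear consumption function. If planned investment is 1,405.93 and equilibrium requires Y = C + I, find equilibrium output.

Y = 6903

MPC = (5205.2 − 4966.46)/(6480 − 6134) = 238.74/346 = 0.69
a = 4966.46 − 0.69(6134) = 734
Equilibrium: Y = 734 + 0.69Y + 1405.93
0.31Y = 2139.93, so Y = 2139.93/0.31 = 6903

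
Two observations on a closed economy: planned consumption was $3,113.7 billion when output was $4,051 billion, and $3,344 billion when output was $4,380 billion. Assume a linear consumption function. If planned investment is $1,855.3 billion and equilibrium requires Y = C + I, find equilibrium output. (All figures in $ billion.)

Y = 7111

MPC = (3344 − 3113.7)/(4380 − 4051) = 230.3/329 = 0.7
a = 3113.7 − 0.7(4051) = 278
Equilibrium: Y = 278 + 0.7Y + 1855.3
0.3Y = 2133.3, so Y = 2133.3/0.3 = 7111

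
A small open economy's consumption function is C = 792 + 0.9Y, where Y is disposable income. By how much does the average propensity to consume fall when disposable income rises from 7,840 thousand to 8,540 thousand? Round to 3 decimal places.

At Y = 7840: C = 792 + 0.9(7840) = 7848, APC = 7848/7840 = 1.0010
At Y = 8540: C = 8478, APC = 8478/8540 = 0.9927
Fall in APC = 1.0010 − 0.9927 = 0.0083 ≈ 0.008

ΔAPC = 0.008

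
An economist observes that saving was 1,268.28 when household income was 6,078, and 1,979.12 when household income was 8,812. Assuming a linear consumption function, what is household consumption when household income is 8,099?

MPS = ΔS/ΔY = (1979.12 − 1268.28)/(8812 − 6078) = 710.84/2734 = 0.26
MPC = 1 − MPS = 0.74
Autonomous saving = 1268.28 − 0.26(6078) = -312, so a = 312
C = 312 + 0.74(8099) = 312 + 5993.26 = 6305.26

C = 6305.26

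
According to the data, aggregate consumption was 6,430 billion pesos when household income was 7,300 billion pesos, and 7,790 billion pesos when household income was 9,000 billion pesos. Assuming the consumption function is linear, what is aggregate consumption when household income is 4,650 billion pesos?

C = 4310

MPC = (7790 − 6430)/(9000 − 7300) = 1360/1700 = 0.8
a = 6430 − 0.8(7300) = 6430 − 5840 = 590
C = 590 + 0.8(4650) = 590 + 3720 = 4310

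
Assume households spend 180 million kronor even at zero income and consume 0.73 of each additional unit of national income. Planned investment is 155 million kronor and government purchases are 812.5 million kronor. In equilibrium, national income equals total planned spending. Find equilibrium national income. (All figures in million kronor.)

Y = 4250

Y = C + I + G = 180 + 0.73Y + 155 + 812.5
Y − 0.73Y = 1147.5
0.27Y = 1147.5, so Y = 1147.5/0.27 = 4250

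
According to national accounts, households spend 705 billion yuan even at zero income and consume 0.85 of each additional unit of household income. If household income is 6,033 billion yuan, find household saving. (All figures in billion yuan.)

C = 705 + 0.85(6033) = 705 + 5128.05 = 5833.05
S = Y − C = 6033 − 5833.05 = 199.95

S = 199.95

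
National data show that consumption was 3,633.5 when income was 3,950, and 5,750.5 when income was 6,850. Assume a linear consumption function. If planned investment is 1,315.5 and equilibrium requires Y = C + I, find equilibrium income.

MPC = (5750.5 − 3633.5)/(6850 − 3950) = 2117/2900 = 0.73
a = 3633.5 − 0.73(3950) = 750
Equilibrium: Y = 750 + 0.73Y + 1315.5
0.27Y = 2065.5, so Y = 2065.5/0.27 = 7650

Y = 7650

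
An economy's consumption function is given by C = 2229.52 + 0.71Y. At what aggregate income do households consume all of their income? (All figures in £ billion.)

At break-even, C = Y: 2229.52 + 0.71Y = Y
0.29Y = 2229.52, so Y = 2229.52/0.29 = 7688

Y = 7688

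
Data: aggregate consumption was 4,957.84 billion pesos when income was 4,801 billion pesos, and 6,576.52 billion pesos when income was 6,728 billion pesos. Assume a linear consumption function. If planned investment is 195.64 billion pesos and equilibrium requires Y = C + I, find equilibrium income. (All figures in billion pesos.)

Y = 7004

MPC = (6576.52 − 4957.84)/(6728 − 4801) = 1618.68/1927 = 0.84
a = 4957.84 − 0.84(4801) = 925
Equilibrium: Y = 925 + 0.84Y + 195.64
0.16Y = 1120.64, so Y = 1120.64/0.16 = 7004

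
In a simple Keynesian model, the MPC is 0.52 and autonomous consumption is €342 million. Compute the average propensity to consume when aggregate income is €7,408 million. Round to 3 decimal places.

C = 342 + 0.52(7408) = 4194.16
APC = C/Y = 4194.16/7408 = 0.566

APC = 0.566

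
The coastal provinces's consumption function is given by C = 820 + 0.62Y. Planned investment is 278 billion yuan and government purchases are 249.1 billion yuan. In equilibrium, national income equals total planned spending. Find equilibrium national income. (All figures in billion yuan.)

Y = C + I + G = 820 + 0.62Y + 278 + 249.1
Y − 0.62Y = 1347.1
0.38Y = 1347.1, so Y = 1347.1/0.38 = 3545

Y = 3545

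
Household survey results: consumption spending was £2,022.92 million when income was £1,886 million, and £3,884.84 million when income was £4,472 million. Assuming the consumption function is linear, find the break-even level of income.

Y = 2375

MPC = (3884.84 − 2022.92)/(4472 − 1886) = 1861.92/2586 = 0.72
a = 2022.92 − 0.72(1886) = 2022.92 − 1357.92 = 665
Break-even: Y = a/(1−MPC) = 665/0.28 = 2375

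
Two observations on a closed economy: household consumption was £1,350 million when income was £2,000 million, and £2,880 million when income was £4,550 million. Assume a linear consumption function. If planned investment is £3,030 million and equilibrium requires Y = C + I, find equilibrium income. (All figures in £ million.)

Y = 7950

MPC = (2880 − 1350)/(4550 − 2000) = 1530/2550 = 0.6
a = 1350 − 0.6(2000) = 150
Equilibrium: Y = 150 + 0.6Y + 3030
0.4Y = 3180, so Y = 3180/0.4 = 7950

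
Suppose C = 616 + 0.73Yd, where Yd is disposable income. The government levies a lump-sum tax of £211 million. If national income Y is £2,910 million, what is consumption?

Yd = Y − T = 2910 − 211 = 2699
C = 616 + 0.73(2699) = 616 + 1970.27 = 2586.27

C = 2586.27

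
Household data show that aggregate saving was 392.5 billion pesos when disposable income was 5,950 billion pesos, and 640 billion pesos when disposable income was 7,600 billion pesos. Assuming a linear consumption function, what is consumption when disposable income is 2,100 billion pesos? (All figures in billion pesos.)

MPS = ΔS/ΔY = (640 − 392.5)/(7600 − 5950) = 247.5/1650 = 0.15
MPC = 1 − MPS = 0.85
Autonomous saving = 392.5 − 0.15(5950) = -500, so a = 500
C = 500 + 0.85(2100) = 500 + 1785 = 2285

C = 2285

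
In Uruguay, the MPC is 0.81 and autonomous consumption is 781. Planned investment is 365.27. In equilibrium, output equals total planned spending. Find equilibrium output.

Y = 6033

Y = C + I = 781 + 0.81Y + 365.27
Y − 0.81Y = 1146.27
0.19Y = 1146.27, so Y = 1146.27/0.19 = 6033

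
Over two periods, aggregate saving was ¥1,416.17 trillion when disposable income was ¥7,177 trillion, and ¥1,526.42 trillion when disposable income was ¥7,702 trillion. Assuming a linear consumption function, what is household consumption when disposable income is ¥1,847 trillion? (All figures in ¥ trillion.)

C = 1550.13

MPS = ΔS/ΔY = (1526.42 − 1416.17)/(7702 − 7177) = 110.25/525 = 0.21
MPC = 1 − MPS = 0.79
Autonomous saving = 1416.17 − 0.21(7177) = -91, so a = 91
C = 91 + 0.79(1847) = 91 + 1459.13 = 1550.13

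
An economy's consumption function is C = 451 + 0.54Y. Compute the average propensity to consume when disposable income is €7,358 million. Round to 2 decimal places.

APC = 0.60

C = 451 + 0.54(7358) = 4424.32
APC = C/Y = 4424.32/7358 = 0.60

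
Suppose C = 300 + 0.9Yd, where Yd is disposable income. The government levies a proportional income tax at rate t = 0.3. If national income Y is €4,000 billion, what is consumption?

C = 2820

Yd = (1 − 0.3)(4000) = 0.7(4000) = 2800
C = 300 + 0.9(2800) = 300 + 2520 = 2820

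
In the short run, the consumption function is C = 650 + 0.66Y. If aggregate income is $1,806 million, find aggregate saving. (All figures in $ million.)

S = -35.96

C = 650 + 0.66(1806) = 650 + 1191.96 = 1841.96
S = Y − C = 1806 − 1841.96 = -35.96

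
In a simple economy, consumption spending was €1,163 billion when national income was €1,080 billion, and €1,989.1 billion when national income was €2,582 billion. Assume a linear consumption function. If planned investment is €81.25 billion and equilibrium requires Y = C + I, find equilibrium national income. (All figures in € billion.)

MPC = (1989.1 − 1163)/(2582 − 1080) = 826.1/1502 = 0.55
a = 1163 − 0.55(1080) = 569
Equilibrium: Y = 569 + 0.55Y + 81.25
0.45Y = 650.25, so Y = 650.25/0.45 = 1445

Y = 1445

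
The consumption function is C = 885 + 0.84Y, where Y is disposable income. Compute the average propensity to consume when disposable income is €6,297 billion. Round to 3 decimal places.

C = 885 + 0.84(6297) = 6174.48
APC = C/Y = 6174.48/6297 = 0.981

APC = 0.981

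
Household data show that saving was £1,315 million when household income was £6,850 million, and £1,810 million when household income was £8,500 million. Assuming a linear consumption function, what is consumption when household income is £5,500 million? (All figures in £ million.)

C = 4590

MPS = ΔS/ΔY = (1810 − 1315)/(8500 − 6850) = 495/1650 = 0.3
MPC = 1 − MPS = 0.7
Autonomous saving = 1315 − 0.3(6850) = -740, so a = 740
C = 740 + 0.7(5500) = 740 + 3850 = 4590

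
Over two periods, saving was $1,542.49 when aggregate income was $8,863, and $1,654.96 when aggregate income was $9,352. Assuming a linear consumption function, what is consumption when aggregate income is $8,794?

C = 7267.38

MPS = ΔS/ΔY = (1654.96 − 1542.49)/(9352 − 8863) = 112.47/489 = 0.23
MPC = 1 − MPS = 0.77
Autonomous saving = 1542.49 − 0.23(8863) = -496, so a = 496
C = 496 + 0.77(8794) = 496 + 6771.38 = 7267.38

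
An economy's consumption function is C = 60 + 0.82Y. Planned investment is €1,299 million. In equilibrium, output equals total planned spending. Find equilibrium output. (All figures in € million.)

Y = C + I = 60 + 0.82Y + 1299
Y − 0.82Y = 1359
0.18Y = 1359, so Y = 1359/0.18 = 7550

Y = 7550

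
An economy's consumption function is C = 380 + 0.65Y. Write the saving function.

S = -380 + 0.35Y

S = Y − C = Y − (380 + 0.65Y) = -380 + (1 − 0.65)Y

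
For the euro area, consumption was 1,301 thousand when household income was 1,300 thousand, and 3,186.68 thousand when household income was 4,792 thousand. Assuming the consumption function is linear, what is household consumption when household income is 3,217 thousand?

MPC = (3186.68 − 1301)/(4792 − 1300) = 1885.68/3492 = 0.54
a = 1301 − 0.54(1300) = 1301 − 702 = 599
C = 599 + 0.54(3217) = 599 + 1737.18 = 2336.18

C = 2336.18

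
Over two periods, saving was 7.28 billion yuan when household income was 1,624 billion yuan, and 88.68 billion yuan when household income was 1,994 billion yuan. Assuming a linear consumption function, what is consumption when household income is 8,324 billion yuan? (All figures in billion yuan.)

MPS = ΔS/ΔY = (88.68 − 7.28)/(1994 − 1624) = 81.4/370 = 0.22
MPC = 1 − MPS = 0.78
Autonomous saving = 7.28 − 0.22(1624) = -350, so a = 350
C = 350 + 0.78(8324) = 350 + 6492.72 = 6842.72

C = 6842.72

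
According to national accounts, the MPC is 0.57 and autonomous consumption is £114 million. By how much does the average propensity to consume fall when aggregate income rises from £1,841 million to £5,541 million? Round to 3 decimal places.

ΔAPC = 0.041

At Y = 1841: C = 114 + 0.57(1841) = 1163.37, APC = 1163.37/1841 = 0.6319
At Y = 5541: C = 3272.37, APC = 3272.37/5541 = 0.5906
Fall in APC = 0.6319 − 0.5906 = 0.0413 ≈ 0.041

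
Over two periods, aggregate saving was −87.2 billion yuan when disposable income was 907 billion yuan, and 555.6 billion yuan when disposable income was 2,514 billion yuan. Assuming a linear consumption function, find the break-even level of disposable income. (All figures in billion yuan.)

MPS = ΔS/ΔY = (555.6 − (-87.2))/(2514 − 907) = 642.8/1607 = 0.4
MPC = 1 − MPS = 0.6
From S(907) = -87.2: −a + 0.4(907) = -87.2, so a = 362.8 − (-87.2) = 450
Break-even (S = 0): Y = a/MPS = 450/0.4 = 1125

Y = 1125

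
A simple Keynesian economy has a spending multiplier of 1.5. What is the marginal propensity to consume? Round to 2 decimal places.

k = 1/(1 − MPC), so 1 − MPC = 1/k = 1/1.5 = 0.6667
MPC = 1 − 0.6667 = 0.33

MPC = 0.33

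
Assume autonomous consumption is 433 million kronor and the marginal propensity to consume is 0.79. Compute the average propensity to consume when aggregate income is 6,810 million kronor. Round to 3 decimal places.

C = 433 + 0.79(6810) = 5812.9
APC = C/Y = 5812.9/6810 = 0.854

APC = 0.854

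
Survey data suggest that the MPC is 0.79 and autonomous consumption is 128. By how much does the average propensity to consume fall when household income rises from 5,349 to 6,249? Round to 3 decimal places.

ΔAPC = 0.003

At Y = 5349: C = 128 + 0.79(5349) = 4353.71, APC = 4353.71/5349 = 0.8139
At Y = 6249: C = 5064.71, APC = 5064.71/6249 = 0.8105
Fall in APC = 0.8139 − 0.8105 = 0.0034 ≈ 0.003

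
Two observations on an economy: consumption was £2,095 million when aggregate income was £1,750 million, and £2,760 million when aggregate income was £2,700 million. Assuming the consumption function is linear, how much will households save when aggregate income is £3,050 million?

S = 45

MPC = (2760 − 2095)/(2700 − 1750) = 665/950 = 0.7
a = 2095 − 0.7(1750) = 2095 − 1225 = 870
C = 870 + 0.7(3050) = 3005
S = 3050 − 3005 = 45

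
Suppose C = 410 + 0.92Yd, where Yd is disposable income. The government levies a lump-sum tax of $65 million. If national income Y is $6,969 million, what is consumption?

C = 6761.68

Yd = Y − T = 6969 − 65 = 6904
C = 410 + 0.92(6904) = 410 + 6351.68 = 6761.68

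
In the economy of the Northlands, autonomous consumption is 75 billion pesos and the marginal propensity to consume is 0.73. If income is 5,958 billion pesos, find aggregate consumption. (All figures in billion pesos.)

C = 4424.34

C = 75 + 0.73(5958) = 75 + 4349.34 = 4424.34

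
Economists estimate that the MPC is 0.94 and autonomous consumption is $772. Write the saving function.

S = -772 + 0.06Y

S = Y − C = Y − (772 + 0.94Y) = -772 + (1 − 0.94)Y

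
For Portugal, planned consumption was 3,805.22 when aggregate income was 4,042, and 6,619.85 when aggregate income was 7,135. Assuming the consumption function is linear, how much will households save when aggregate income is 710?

S = -63.1

MPC = (6619.85 − 3805.22)/(7135 − 4042) = 2814.63/3093 = 0.91
a = 3805.22 − 0.91(4042) = 3805.22 − 3678.22 = 127
C = 127 + 0.91(710) = 773.1
S = 710 − 773.1 = -63.1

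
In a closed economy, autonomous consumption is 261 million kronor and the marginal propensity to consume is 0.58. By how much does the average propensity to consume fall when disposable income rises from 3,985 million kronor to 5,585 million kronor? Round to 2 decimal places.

ΔAPC = 0.02

At Y = 3985: C = 261 + 0.58(3985) = 2572.3, APC = 2572.3/3985 = 0.645
At Y = 5585: C = 3500.3, APC = 3500.3/5585 = 0.627
Fall in APC = 0.645 − 0.627 = 0.018 ≈ 0.02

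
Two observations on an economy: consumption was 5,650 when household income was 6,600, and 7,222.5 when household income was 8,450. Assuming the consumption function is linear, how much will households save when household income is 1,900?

MPC = (7222.5 − 5650)/(8450 − 6600) = 1572.5/1850 = 0.85
a = 5650 − 0.85(6600) = 5650 − 5610 = 40
C = 40 + 0.85(1900) = 1655
S = 1900 − 1655 = 245

S = 245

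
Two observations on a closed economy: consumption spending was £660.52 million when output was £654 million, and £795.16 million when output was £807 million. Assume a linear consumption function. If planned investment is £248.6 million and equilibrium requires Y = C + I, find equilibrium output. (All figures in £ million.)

Y = 2780

MPC = (795.16 − 660.52)/(807 − 654) = 134.64/153 = 0.88
a = 660.52 − 0.88(654) = 85
Equilibrium: Y = 85 + 0.88Y + 248.6
0.12Y = 333.6, so Y = 333.6/0.12 = 2780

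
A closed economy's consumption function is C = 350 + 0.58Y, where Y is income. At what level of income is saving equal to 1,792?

Y = 5100

S = Y − C = -350 + 0.42Y
-350 + 0.42Y = 1792, so 0.42Y = 2142 and Y = 5100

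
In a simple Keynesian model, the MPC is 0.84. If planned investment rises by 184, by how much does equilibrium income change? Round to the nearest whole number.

ΔY ≈ 1150

The multiplier is 1/(1 − MPC) = 1/0.16.
ΔY = 184/0.16 = 1150.00 ≈ 1150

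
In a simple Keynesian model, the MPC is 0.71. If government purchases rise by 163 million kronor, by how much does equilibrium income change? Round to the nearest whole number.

The multiplier is 1/(1 − MPC) = 1/0.29.
ΔY = 163/0.29 = 562.07 ≈ 562

ΔY ≈ 562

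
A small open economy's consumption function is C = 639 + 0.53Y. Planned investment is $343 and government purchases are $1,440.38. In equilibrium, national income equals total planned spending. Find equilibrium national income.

Y = 5154

Y = C + I + G = 639 + 0.53Y + 343 + 1440.38
Y − 0.53Y = 2422.38
0.47Y = 2422.38, so Y = 2422.38/0.47 = 5154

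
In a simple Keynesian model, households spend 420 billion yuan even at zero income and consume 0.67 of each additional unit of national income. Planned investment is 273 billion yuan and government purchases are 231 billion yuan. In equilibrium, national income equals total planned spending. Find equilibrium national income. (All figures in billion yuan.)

Y = C + I + G = 420 + 0.67Y + 273 + 231
Y − 0.67Y = 924
0.33Y = 924, so Y = 924/0.33 = 2800

Y = 2800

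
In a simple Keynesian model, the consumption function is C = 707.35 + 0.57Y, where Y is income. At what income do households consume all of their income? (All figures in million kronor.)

Y = 1645

At break-even, C = Y: 707.35 + 0.57Y = Y
0.43Y = 707.35, so Y = 707.35/0.43 = 1645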